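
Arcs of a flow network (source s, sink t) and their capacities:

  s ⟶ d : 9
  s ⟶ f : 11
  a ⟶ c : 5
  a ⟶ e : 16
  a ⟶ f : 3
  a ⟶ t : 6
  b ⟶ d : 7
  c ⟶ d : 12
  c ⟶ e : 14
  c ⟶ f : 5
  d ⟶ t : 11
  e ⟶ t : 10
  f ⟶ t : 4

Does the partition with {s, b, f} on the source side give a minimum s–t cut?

No — its capacity is 20, but the minimum cut has capacity 13.

Given cut capacity: 9 + 7 + 4 = 20.
Augment s→d→t: bottleneck 9, flow now 9.
Augment s→f→t: bottleneck 4, flow now 13.
No augmenting path remains; maximum flow = 13.
In the residual graph, reachable from s: {s, f}.
Min-cut edges: s→d (9), f→t (4); capacity 9 + 4 = 13.
Cut capacity 20 exceeds the max flow 13, so it is not minimum.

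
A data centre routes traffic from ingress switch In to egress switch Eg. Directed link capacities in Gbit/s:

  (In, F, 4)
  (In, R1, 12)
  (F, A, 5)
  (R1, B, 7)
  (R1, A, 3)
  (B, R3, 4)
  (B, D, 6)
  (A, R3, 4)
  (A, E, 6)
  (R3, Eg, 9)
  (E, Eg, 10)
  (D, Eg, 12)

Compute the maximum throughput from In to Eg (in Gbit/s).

Augment In→F→A→R3→Eg: bottleneck 4, flow now 4.
Augment In→R1→B→R3→Eg: bottleneck 4, flow now 8.
Augment In→R1→B→D→Eg: bottleneck 3, flow now 11.
Augment In→R1→A→E→Eg: bottleneck 3, flow now 14.
No augmenting path remains; maximum flow = 14.
In the residual graph, reachable from In: {In, R1}.
Min-cut edges: In→F (4), R1→B (7), R1→A (3); capacity 4 + 7 + 3 = 14.
This cut is saturated, so no flow can exceed 14.

14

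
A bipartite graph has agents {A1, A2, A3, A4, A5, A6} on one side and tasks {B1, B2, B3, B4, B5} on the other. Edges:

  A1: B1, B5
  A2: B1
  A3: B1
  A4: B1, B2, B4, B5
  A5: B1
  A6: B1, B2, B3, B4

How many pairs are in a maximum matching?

Unit-capacity flow: source→left, listed edges, right→sink; max matching = max flow.
Augmenting path A1→B1 (+1); matched 1.
Augmenting path A4→B2 (+1); matched 2.
Augmenting path A6→B3 (+1); matched 3.
Augmenting path A2→B1→A1→B5 (+1); matched 4.
No augmenting path remains; maximum matching = 4.
König certificate: {A1, A4, A6, B1} is a vertex cover of size 4 (every listed pair touches it), so no matching can be larger.

4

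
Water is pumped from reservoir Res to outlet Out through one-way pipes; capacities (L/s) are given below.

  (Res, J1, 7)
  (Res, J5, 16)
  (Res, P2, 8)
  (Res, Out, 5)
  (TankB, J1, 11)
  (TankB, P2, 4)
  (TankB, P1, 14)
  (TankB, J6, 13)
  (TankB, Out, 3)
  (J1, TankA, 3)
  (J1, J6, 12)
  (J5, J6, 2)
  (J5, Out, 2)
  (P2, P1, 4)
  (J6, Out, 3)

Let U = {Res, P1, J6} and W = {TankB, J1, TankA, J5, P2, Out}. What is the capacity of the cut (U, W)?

39

Edges leaving {Res, P1, J6}: Res→J1 (7), Res→J5 (16), Res→P2 (8), Res→Out (5), J6→Out (3).
Cut capacity = 7 + 16 + 8 + 5 + 3 = 39.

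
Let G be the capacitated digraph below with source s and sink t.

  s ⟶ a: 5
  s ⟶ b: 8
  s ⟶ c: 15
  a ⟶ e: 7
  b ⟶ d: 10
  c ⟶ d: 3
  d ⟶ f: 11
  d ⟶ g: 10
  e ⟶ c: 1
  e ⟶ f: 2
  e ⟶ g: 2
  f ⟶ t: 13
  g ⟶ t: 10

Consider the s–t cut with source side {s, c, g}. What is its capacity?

Edges leaving {s, c, g}: s→a (5), s→b (8), c→d (3), g→t (10).
Cut capacity = 5 + 8 + 3 + 10 = 26.

26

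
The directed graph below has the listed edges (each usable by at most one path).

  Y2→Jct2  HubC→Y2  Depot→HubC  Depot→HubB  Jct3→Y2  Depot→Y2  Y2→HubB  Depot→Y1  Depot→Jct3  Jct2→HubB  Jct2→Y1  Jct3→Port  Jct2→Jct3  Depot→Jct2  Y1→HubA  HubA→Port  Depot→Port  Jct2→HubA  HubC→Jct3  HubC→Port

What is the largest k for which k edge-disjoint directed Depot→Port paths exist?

4

Assign every edge capacity 1; by Menger, the answer equals the max flow.
Path Depot→Port (+1); total 1.
Path Depot→HubC→Port (+1); total 2.
Path Depot→Jct3→Port (+1); total 3.
Path Depot→Y1→HubA→Port (+1); total 4.
No residual Depot→Port path; max flow = 4.
Certifying cut of size 4: {Depot→HubC, Depot→Port, HubA→Port, Jct3→Port}.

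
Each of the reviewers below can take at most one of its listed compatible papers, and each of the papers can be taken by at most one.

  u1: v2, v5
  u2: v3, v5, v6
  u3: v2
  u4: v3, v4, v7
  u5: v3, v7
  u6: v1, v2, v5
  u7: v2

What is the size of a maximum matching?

6

Unit-capacity flow: source→left, listed edges, right→sink; max matching = max flow.
Augmenting path u1→v2 (+1); matched 1.
Augmenting path u2→v3 (+1); matched 2.
Augmenting path u4→v4 (+1); matched 3.
Augmenting path u5→v7 (+1); matched 4.
Augmenting path u6→v1 (+1); matched 5.
Augmenting path u3→v2→u1→v5 (+1); matched 6.
No augmenting path remains; maximum matching = 6.
König certificate: {u1, u2, u4, u5, u6, v2} is a vertex cover of size 6 (every listed pair touches it), so no matching can be larger.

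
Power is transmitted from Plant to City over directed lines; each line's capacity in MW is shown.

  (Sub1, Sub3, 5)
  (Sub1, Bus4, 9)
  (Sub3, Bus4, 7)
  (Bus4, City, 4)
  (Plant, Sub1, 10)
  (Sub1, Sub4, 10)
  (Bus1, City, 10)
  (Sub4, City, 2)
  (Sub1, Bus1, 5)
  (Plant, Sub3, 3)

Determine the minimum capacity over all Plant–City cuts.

Augment Plant→Sub1→Sub4→City: bottleneck 2, flow now 2.
Augment Plant→Sub1→Bus4→City: bottleneck 4, flow now 6.
Augment Plant→Sub1→Bus1→City: bottleneck 4, flow now 10.
Augment Plant→Sub3→Bus4→Sub1→Bus1→City: bottleneck 1, flow now 11. (uses reverse residual edge)
No augmenting path remains; maximum flow = 11.
By max-flow min-cut, the minimum cut capacity equals the max flow.
In the residual graph, reachable from Plant: {Plant, Sub1, Sub3, Sub4, Bus4}.
Min-cut edges: Sub1→Bus1 (5), Sub4→City (2), Bus4→City (4); capacity 5 + 2 + 4 = 11.

11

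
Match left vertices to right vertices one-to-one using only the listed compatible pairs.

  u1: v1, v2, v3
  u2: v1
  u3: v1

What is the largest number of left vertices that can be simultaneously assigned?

2

Unit-capacity flow: source→left, listed edges, right→sink; max matching = max flow.
Augmenting path u1→v1 (+1); matched 1.
Augmenting path u2→v1→u1→v2 (+1); matched 2.
No augmenting path remains; maximum matching = 2.
König certificate: {u1, v1} is a vertex cover of size 2 (every listed pair touches it), so no matching can be larger.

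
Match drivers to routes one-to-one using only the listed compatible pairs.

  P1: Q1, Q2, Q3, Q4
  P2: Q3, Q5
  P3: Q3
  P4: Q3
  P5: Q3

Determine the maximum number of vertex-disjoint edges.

3

Unit-capacity flow: source→left, listed edges, right→sink; max matching = max flow.
Augmenting path P1→Q1 (+1); matched 1.
Augmenting path P2→Q3 (+1); matched 2.
Augmenting path P3→Q3→P2→Q5 (+1); matched 3.
No augmenting path remains; maximum matching = 3.
König certificate: {P1, P2, Q3} is a vertex cover of size 3 (every listed pair touches it), so no matching can be larger.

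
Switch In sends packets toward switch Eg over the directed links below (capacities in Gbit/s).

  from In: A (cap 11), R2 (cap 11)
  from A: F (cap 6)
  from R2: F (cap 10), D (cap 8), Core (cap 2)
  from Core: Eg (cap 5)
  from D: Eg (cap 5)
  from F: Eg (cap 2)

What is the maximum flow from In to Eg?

9

Augment In→A→F→Eg: bottleneck 2, flow now 2.
Augment In→R2→Core→Eg: bottleneck 2, flow now 4.
Augment In→R2→D→Eg: bottleneck 5, flow now 9.
No augmenting path remains; maximum flow = 9.
In the residual graph, reachable from In: {In, A, R2, D, F}.
Min-cut edges: R2→Core (2), D→Eg (5), F→Eg (2); capacity 2 + 5 + 2 = 9.
This cut is saturated, so no flow can exceed 9.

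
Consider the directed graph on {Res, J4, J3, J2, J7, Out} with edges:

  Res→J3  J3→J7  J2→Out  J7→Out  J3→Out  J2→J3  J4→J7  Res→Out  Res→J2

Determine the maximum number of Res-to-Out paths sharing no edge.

3

Assign every edge capacity 1; by Menger, the answer equals the max flow.
Path Res→Out (+1); total 1.
Path Res→J3→Out (+1); total 2.
Path Res→J2→Out (+1); total 3.
No residual Res→Out path; max flow = 3.
Certifying cut of size 3: {Res→J2, Res→J3, Res→Out}.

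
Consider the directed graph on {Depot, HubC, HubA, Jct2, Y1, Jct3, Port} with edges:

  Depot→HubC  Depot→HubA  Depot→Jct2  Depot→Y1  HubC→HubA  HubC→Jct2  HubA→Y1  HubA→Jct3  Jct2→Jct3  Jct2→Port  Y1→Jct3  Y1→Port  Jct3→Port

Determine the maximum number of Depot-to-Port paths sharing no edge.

Assign every edge capacity 1; by Menger, the answer equals the max flow.
Path Depot→Jct2→Port (+1); total 1.
Path Depot→Y1→Port (+1); total 2.
Path Depot→HubA→Jct3→Port (+1); total 3.
No residual Depot→Port path; max flow = 3.
Certifying cut of size 3: {Jct2→Port, Jct3→Port, Y1→Port}.

3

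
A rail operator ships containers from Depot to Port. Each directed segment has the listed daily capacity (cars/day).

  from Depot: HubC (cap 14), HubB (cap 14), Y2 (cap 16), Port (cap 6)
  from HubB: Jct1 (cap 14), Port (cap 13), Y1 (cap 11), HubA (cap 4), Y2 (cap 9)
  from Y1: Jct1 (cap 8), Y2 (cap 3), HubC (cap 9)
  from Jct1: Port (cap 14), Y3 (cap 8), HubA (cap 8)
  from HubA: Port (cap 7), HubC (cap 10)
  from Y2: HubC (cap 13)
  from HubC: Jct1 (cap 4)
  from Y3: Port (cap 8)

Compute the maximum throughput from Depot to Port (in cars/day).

Augment Depot→Port: bottleneck 6, flow now 6.
Augment Depot→HubB→Port: bottleneck 13, flow now 19.
Augment Depot→HubB→Jct1→Port: bottleneck 1, flow now 20.
Augment Depot→HubC→Jct1→Port: bottleneck 4, flow now 24.
No augmenting path remains; maximum flow = 24.
In the residual graph, reachable from Depot: {Depot, Y2, HubC}.
Min-cut edges: Depot→HubB (14), Depot→Port (6), HubC→Jct1 (4); capacity 14 + 6 + 4 = 24.
This cut is saturated, so no flow can exceed 24.

24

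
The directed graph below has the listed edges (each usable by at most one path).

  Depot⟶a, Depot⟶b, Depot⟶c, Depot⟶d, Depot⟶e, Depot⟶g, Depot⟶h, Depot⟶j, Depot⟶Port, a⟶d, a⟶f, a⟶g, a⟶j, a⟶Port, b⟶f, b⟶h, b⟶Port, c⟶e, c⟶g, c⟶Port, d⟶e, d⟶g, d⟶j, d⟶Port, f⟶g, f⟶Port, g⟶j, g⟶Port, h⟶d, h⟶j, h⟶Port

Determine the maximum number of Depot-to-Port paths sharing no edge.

7

Assign every edge capacity 1; by Menger, the answer equals the max flow.
Path Depot→Port (+1); total 1.
Path Depot→a→Port (+1); total 2.
Path Depot→b→Port (+1); total 3.
Path Depot→c→Port (+1); total 4.
Path Depot→d→Port (+1); total 5.
Path Depot→g→Port (+1); total 6.
Path Depot→h→Port (+1); total 7.
No residual Depot→Port path; max flow = 7.
Certifying cut of size 7: {Depot→Port, Depot→a, Depot→b, Depot→c, Depot→d, Depot→g, Depot→h}.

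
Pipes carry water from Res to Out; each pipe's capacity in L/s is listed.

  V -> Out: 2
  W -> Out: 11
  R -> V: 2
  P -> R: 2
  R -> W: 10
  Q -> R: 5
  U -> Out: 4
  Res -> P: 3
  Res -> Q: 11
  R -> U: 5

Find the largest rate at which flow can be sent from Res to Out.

7

Augment Res→P→R→U→Out: bottleneck 2, flow now 2.
Augment Res→Q→R→U→Out: bottleneck 2, flow now 4.
Augment Res→Q→R→V→Out: bottleneck 2, flow now 6.
Augment Res→Q→R→W→Out: bottleneck 1, flow now 7.
No augmenting path remains; maximum flow = 7.
In the residual graph, reachable from Res: {Res, P, Q}.
Min-cut edges: P→R (2), Q→R (5); capacity 2 + 5 = 7.
This cut is saturated, so no flow can exceed 7.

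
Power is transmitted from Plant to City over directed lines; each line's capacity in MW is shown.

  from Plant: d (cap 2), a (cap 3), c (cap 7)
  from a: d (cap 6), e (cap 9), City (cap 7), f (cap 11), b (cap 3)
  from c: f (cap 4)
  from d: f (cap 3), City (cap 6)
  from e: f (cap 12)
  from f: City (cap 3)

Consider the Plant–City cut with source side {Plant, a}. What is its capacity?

45

Edges leaving {Plant, a}: Plant→c (7), Plant→d (2), a→b (3), a→d (6), a→e (9), a→f (11), a→City (7).
Cut capacity = 7 + 2 + 3 + 6 + 9 + 11 + 7 = 45.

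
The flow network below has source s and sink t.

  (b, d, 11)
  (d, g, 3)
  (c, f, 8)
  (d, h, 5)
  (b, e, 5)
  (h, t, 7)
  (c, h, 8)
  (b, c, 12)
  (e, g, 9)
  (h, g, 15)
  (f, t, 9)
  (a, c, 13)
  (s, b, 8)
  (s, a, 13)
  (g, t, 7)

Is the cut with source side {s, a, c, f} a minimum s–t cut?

No — its capacity is 25, but the minimum cut has capacity 21.

Given cut capacity: 8 + 8 + 9 = 25.
Augment s→a→c→f→t: bottleneck 8, flow now 8.
Augment s→a→c→h→t: bottleneck 5, flow now 13.
Augment s→b→c→h→t: bottleneck 2, flow now 15.
Augment s→b→d→g→t: bottleneck 3, flow now 18.
Augment s→b→e→g→t: bottleneck 3, flow now 21.
No augmenting path remains; maximum flow = 21.
In the residual graph, reachable from s: {s}.
Min-cut edges: s→a (13), s→b (8); capacity 13 + 8 = 21.
Cut capacity 25 exceeds the max flow 21, so it is not minimum.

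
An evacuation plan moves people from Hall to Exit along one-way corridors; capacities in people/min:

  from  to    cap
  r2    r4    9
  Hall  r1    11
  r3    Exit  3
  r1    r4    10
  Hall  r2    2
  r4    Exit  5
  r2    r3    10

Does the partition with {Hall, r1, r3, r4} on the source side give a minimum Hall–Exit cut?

No — its capacity is 10, but the minimum cut has capacity 7.

Given cut capacity: 2 + 3 + 5 = 10.
Augment Hall→r1→r4→Exit: bottleneck 5, flow now 5.
Augment Hall→r2→r3→Exit: bottleneck 2, flow now 7.
No augmenting path remains; maximum flow = 7.
In the residual graph, reachable from Hall: {Hall, r1, r4}.
Min-cut edges: Hall→r2 (2), r4→Exit (5); capacity 2 + 5 = 7.
Cut capacity 10 exceeds the max flow 7, so it is not minimum.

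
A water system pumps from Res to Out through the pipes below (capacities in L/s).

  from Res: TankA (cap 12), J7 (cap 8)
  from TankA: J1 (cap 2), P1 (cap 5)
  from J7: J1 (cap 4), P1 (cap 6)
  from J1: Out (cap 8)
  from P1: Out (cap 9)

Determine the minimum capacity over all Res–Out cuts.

15

Augment Res→TankA→J1→Out: bottleneck 2, flow now 2.
Augment Res→TankA→P1→Out: bottleneck 5, flow now 7.
Augment Res→J7→J1→Out: bottleneck 4, flow now 11.
Augment Res→J7→P1→Out: bottleneck 4, flow now 15.
No augmenting path remains; maximum flow = 15.
By max-flow min-cut, the minimum cut capacity equals the max flow.
In the residual graph, reachable from Res: {Res, TankA}.
Min-cut edges: Res→J7 (8), TankA→J1 (2), TankA→P1 (5); capacity 8 + 2 + 5 = 15.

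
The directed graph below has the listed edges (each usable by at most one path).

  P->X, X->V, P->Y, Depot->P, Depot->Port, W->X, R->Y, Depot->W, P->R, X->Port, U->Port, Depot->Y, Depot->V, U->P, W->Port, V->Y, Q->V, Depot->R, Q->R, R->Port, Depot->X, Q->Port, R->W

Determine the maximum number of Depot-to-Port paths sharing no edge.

Assign every edge capacity 1; by Menger, the answer equals the max flow.
Path Depot→Port (+1); total 1.
Path Depot→R→Port (+1); total 2.
Path Depot→W→Port (+1); total 3.
Path Depot→X→Port (+1); total 4.
No residual Depot→Port path; max flow = 4.
Certifying cut of size 4: {Depot→Port, R→Port, W→Port, X→Port}.

4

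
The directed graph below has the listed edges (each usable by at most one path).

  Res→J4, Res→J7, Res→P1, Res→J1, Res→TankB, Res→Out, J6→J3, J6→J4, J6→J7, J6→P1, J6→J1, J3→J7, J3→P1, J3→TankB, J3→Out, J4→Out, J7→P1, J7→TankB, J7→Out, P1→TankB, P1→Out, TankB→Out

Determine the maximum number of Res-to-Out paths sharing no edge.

5

Assign every edge capacity 1; by Menger, the answer equals the max flow.
Path Res→Out (+1); total 1.
Path Res→J4→Out (+1); total 2.
Path Res→J7→Out (+1); total 3.
Path Res→P1→Out (+1); total 4.
Path Res→TankB→Out (+1); total 5.
No residual Res→Out path; max flow = 5.
Certifying cut of size 5: {Res→J4, Res→J7, Res→Out, Res→P1, Res→TankB}.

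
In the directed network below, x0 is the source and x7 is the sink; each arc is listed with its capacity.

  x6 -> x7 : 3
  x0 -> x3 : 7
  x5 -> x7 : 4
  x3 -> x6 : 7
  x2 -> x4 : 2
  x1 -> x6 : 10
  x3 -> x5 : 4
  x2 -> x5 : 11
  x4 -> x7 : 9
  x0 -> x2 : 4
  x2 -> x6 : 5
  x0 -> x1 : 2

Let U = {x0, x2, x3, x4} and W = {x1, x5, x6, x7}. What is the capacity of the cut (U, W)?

Edges leaving {x0, x2, x3, x4}: x0→x1 (2), x2→x5 (11), x2→x6 (5), x3→x5 (4), x3→x6 (7), x4→x7 (9).
Cut capacity = 2 + 11 + 5 + 4 + 7 + 9 = 38.

38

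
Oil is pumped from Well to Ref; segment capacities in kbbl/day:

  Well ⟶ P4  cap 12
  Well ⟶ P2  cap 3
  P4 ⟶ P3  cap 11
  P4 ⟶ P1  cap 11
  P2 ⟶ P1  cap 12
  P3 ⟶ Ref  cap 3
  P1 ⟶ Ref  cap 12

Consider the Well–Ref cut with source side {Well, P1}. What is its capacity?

Edges leaving {Well, P1}: Well→P4 (12), Well→P2 (3), P1→Ref (12).
Cut capacity = 12 + 3 + 12 = 27.

27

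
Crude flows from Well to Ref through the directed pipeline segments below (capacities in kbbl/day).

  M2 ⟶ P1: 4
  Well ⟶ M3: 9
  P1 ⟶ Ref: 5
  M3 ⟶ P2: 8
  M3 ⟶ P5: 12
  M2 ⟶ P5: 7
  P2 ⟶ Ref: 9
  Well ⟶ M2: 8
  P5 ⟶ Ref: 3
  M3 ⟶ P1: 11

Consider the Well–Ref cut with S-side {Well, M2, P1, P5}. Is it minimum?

No — its capacity is 17, but the minimum cut has capacity 16.

Given cut capacity: 9 + 5 + 3 = 17.
Augment Well→M3→P2→Ref: bottleneck 8, flow now 8.
Augment Well→M3→P1→Ref: bottleneck 1, flow now 9.
Augment Well→M2→P1→Ref: bottleneck 4, flow now 13.
Augment Well→M2→P5→Ref: bottleneck 3, flow now 16.
No augmenting path remains; maximum flow = 16.
In the residual graph, reachable from Well: {Well, M2, P5}.
Min-cut edges: Well→M3 (9), M2→P1 (4), P5→Ref (3); capacity 9 + 4 + 3 = 16.
Cut capacity 17 exceeds the max flow 16, so it is not minimum.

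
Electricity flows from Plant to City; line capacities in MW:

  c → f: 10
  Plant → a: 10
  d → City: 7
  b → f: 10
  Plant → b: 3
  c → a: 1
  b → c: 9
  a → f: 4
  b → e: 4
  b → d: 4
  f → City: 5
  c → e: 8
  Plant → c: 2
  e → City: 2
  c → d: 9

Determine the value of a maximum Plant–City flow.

9

Augment Plant→a→f→City: bottleneck 4, flow now 4.
Augment Plant→b→d→City: bottleneck 3, flow now 7.
Augment Plant→c→d→City: bottleneck 2, flow now 9.
No augmenting path remains; maximum flow = 9.
In the residual graph, reachable from Plant: {Plant, a}.
Min-cut edges: Plant→b (3), Plant→c (2), a→f (4); capacity 3 + 2 + 4 = 9.
This cut is saturated, so no flow can exceed 9.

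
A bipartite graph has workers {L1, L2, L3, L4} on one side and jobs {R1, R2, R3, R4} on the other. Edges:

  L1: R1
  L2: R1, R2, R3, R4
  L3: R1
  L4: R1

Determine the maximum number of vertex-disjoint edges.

Unit-capacity flow: source→left, listed edges, right→sink; max matching = max flow.
Augmenting path L1→R1 (+1); matched 1.
Augmenting path L2→R2 (+1); matched 2.
No augmenting path remains; maximum matching = 2.
König certificate: {L2, R1} is a vertex cover of size 2 (every listed pair touches it), so no matching can be larger.

2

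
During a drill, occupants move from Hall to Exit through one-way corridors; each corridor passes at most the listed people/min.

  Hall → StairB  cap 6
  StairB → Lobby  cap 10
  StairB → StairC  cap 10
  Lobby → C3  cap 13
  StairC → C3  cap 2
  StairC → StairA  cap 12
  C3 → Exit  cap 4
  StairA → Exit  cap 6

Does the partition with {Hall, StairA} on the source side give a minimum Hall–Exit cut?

No — its capacity is 12, but the minimum cut has capacity 6.

Given cut capacity: 6 + 6 = 12.
Augment Hall→StairB→Lobby→C3→Exit: bottleneck 4, flow now 4.
Augment Hall→StairB→StairC→StairA→Exit: bottleneck 2, flow now 6.
No augmenting path remains; maximum flow = 6.
In the residual graph, reachable from Hall: {Hall}.
Min-cut edges: Hall→StairB (6); capacity 6 = 6.
Cut capacity 12 exceeds the max flow 6, so it is not minimum.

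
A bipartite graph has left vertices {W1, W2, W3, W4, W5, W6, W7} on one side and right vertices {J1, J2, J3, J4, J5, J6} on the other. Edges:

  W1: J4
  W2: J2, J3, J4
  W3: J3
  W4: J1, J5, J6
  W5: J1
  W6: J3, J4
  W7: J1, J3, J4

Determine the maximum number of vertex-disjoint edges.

Unit-capacity flow: source→left, listed edges, right→sink; max matching = max flow.
Augmenting path W1→J4 (+1); matched 1.
Augmenting path W2→J2 (+1); matched 2.
Augmenting path W3→J3 (+1); matched 3.
Augmenting path W4→J1 (+1); matched 4.
Augmenting path W5→J1→W4→J5 (+1); matched 5.
No augmenting path remains; maximum matching = 5.
König certificate: {W2, W4, J1, J3, J4} is a vertex cover of size 5 (every listed pair touches it), so no matching can be larger.

5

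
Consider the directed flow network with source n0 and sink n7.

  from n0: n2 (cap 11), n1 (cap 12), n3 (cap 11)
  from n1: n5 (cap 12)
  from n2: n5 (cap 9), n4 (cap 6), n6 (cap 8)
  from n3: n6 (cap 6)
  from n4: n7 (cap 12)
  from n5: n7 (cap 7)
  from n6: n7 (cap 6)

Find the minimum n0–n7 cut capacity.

19

Augment n0→n1→n5→n7: bottleneck 7, flow now 7.
Augment n0→n2→n4→n7: bottleneck 6, flow now 13.
Augment n0→n2→n6→n7: bottleneck 5, flow now 18.
Augment n0→n3→n6→n7: bottleneck 1, flow now 19.
No augmenting path remains; maximum flow = 19.
By max-flow min-cut, the minimum cut capacity equals the max flow.
In the residual graph, reachable from n0: {n0, n1, n2, n3, n5, n6}.
Min-cut edges: n2→n4 (6), n5→n7 (7), n6→n7 (6); capacity 6 + 7 + 6 = 19.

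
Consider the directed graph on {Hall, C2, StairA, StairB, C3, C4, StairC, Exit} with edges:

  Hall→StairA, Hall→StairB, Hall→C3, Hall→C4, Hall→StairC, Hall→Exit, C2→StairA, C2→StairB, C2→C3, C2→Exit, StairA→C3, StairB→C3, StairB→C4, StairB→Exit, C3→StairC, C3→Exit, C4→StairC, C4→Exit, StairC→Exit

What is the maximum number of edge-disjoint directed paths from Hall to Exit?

5

Assign every edge capacity 1; by Menger, the answer equals the max flow.
Path Hall→Exit (+1); total 1.
Path Hall→StairB→Exit (+1); total 2.
Path Hall→C3→Exit (+1); total 3.
Path Hall→C4→Exit (+1); total 4.
Path Hall→StairC→Exit (+1); total 5.
No residual Hall→Exit path; max flow = 5.
Certifying cut of size 5: {C3→Exit, Hall→C4, Hall→Exit, Hall→StairB, StairC→Exit}.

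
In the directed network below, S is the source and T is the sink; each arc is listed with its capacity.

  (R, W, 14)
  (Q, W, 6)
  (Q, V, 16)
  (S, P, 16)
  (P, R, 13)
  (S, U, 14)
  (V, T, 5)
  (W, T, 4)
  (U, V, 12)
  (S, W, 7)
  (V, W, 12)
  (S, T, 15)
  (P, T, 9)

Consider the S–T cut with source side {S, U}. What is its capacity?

Edges leaving {S, U}: S→P (16), S→W (7), S→T (15), U→V (12).
Cut capacity = 16 + 7 + 15 + 12 = 50.

50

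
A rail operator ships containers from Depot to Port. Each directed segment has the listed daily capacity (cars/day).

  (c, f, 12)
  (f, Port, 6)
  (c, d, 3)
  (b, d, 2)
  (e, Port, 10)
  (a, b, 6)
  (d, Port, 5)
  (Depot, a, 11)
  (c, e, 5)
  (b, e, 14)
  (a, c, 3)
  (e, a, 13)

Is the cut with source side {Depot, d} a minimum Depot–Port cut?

No — its capacity is 16, but the minimum cut has capacity 9.

Given cut capacity: 11 + 5 = 16.
Augment Depot→a→b→d→Port: bottleneck 2, flow now 2.
Augment Depot→a→b→e→Port: bottleneck 4, flow now 6.
Augment Depot→a→c→d→Port: bottleneck 3, flow now 9.
No augmenting path remains; maximum flow = 9.
In the residual graph, reachable from Depot: {Depot, a}.
Min-cut edges: a→b (6), a→c (3); capacity 6 + 3 = 9.
Cut capacity 16 exceeds the max flow 9, so it is not minimum.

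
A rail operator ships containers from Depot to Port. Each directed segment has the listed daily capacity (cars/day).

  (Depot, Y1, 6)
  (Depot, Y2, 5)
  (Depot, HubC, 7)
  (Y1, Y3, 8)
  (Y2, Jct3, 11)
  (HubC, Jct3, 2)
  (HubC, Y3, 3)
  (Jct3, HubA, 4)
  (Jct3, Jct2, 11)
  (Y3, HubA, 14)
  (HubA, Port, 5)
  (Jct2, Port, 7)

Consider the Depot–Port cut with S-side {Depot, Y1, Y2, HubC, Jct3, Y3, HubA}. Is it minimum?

Given cut capacity: 11 + 5 = 16.
Augment Depot→Y1→Y3→HubA→Port: bottleneck 5, flow now 5.
Augment Depot→Y2→Jct3→Jct2→Port: bottleneck 5, flow now 10.
Augment Depot→HubC→Jct3→Jct2→Port: bottleneck 2, flow now 12.
No augmenting path remains; maximum flow = 12.
In the residual graph, reachable from Depot: {Depot, Y1, HubC, Y3, HubA}.
Min-cut edges: Depot→Y2 (5), HubC→Jct3 (2), HubA→Port (5); capacity 5 + 2 + 5 = 12.
Cut capacity 16 exceeds the max flow 12, so it is not minimum.

No — its capacity is 16, but the minimum cut has capacity 12.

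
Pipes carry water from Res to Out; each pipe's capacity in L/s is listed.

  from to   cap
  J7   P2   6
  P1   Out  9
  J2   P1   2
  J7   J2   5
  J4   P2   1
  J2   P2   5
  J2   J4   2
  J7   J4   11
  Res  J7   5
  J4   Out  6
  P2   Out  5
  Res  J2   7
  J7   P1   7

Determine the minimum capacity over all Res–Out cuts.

Augment Res→J2→J4→Out: bottleneck 2, flow now 2.
Augment Res→J2→P2→Out: bottleneck 5, flow now 7.
Augment Res→J7→J4→Out: bottleneck 4, flow now 11.
Augment Res→J7→P1→Out: bottleneck 1, flow now 12.
No augmenting path remains; maximum flow = 12.
By max-flow min-cut, the minimum cut capacity equals the max flow.
In the residual graph, reachable from Res: {Res}.
Min-cut edges: Res→J2 (7), Res→J7 (5); capacity 7 + 5 = 12.

12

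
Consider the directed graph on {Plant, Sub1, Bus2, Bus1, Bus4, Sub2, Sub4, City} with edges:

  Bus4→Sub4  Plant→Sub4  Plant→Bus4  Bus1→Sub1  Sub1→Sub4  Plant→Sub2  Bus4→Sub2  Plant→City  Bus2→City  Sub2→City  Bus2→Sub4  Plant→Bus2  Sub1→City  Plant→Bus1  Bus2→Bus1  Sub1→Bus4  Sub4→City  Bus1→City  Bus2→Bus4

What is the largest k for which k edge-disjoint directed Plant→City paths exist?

5

Assign every edge capacity 1; by Menger, the answer equals the max flow.
Path Plant→City (+1); total 1.
Path Plant→Bus2→City (+1); total 2.
Path Plant→Bus1→City (+1); total 3.
Path Plant→Sub2→City (+1); total 4.
Path Plant→Sub4→City (+1); total 5.
No residual Plant→City path; max flow = 5.
Certifying cut of size 5: {Plant→Bus1, Plant→Bus2, Plant→City, Sub2→City, Sub4→City}.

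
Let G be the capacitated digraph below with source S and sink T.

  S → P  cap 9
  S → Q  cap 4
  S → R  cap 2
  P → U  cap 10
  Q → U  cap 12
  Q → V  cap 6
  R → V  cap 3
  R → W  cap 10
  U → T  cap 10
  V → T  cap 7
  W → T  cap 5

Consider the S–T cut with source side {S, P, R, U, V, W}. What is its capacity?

Edges leaving {S, P, R, U, V, W}: S→Q (4), U→T (10), V→T (7), W→T (5).
Cut capacity = 4 + 10 + 7 + 5 = 26.

26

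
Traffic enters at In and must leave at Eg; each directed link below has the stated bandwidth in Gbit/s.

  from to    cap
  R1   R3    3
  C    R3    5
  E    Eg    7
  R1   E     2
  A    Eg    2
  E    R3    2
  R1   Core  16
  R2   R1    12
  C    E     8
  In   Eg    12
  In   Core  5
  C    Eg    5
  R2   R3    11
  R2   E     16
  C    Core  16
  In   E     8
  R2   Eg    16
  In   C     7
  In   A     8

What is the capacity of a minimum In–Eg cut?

26

Augment In→Eg: bottleneck 12, flow now 12.
Augment In→C→Eg: bottleneck 5, flow now 17.
Augment In→E→Eg: bottleneck 7, flow now 24.
Augment In→A→Eg: bottleneck 2, flow now 26.
No augmenting path remains; maximum flow = 26.
By max-flow min-cut, the minimum cut capacity equals the max flow.
In the residual graph, reachable from In: {In, C, E, Core, R3, A}.
Min-cut edges: In→Eg (12), C→Eg (5), E→Eg (7), A→Eg (2); capacity 12 + 5 + 7 + 2 = 26.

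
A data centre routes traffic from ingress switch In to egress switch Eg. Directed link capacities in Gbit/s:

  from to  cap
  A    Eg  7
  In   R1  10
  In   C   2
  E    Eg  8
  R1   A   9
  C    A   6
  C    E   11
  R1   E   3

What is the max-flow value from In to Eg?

12

Augment In→C→A→Eg: bottleneck 2, flow now 2.
Augment In→R1→A→Eg: bottleneck 5, flow now 7.
Augment In→R1→E→Eg: bottleneck 3, flow now 10.
Augment In→R1→A→C→E→Eg: bottleneck 2, flow now 12. (uses reverse residual edge)
No augmenting path remains; maximum flow = 12.
In the residual graph, reachable from In: {In}.
Min-cut edges: In→C (2), In→R1 (10); capacity 2 + 10 = 12.
This cut is saturated, so no flow can exceed 12.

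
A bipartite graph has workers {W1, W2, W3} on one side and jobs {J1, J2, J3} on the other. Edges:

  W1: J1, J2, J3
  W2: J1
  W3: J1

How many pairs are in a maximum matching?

Unit-capacity flow: source→left, listed edges, right→sink; max matching = max flow.
Augmenting path W1→J1 (+1); matched 1.
Augmenting path W2→J1→W1→J2 (+1); matched 2.
No augmenting path remains; maximum matching = 2.
König certificate: {W1, J1} is a vertex cover of size 2 (every listed pair touches it), so no matching can be larger.

2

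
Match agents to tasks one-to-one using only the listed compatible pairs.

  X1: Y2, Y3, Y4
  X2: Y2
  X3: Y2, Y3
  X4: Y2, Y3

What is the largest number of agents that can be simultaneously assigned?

Unit-capacity flow: source→left, listed edges, right→sink; max matching = max flow.
Augmenting path X1→Y2 (+1); matched 1.
Augmenting path X3→Y3 (+1); matched 2.
Augmenting path X2→Y2→X1→Y4 (+1); matched 3.
No augmenting path remains; maximum matching = 3.
König certificate: {X1, Y2, Y3} is a vertex cover of size 3 (every listed pair touches it), so no matching can be larger.

3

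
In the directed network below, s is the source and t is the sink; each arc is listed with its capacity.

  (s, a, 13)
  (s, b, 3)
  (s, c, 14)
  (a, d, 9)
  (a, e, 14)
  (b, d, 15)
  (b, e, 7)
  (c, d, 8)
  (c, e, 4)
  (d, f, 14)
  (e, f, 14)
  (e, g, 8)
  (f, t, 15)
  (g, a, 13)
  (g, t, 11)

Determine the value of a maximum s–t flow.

23

Augment s→a→d→f→t: bottleneck 9, flow now 9.
Augment s→a→e→f→t: bottleneck 4, flow now 13.
Augment s→b→d→f→t: bottleneck 2, flow now 15.
Augment s→b→e→g→t: bottleneck 1, flow now 16.
Augment s→c→e→g→t: bottleneck 4, flow now 20.
Augment s→c→d→a→e→g→t: bottleneck 3, flow now 23. (uses reverse residual edge)
No augmenting path remains; maximum flow = 23.
In the residual graph, reachable from s: {s, a, b, c, d, e, f}.
Min-cut edges: e→g (8), f→t (15); capacity 8 + 15 = 23.
This cut is saturated, so no flow can exceed 23.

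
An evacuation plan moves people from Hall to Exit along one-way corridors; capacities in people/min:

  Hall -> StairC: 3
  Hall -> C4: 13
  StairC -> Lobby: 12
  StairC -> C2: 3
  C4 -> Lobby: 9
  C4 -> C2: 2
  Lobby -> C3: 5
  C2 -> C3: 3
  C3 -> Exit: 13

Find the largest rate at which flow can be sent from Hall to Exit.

Augment Hall→StairC→Lobby→C3→Exit: bottleneck 3, flow now 3.
Augment Hall→C4→Lobby→C3→Exit: bottleneck 2, flow now 5.
Augment Hall→C4→C2→C3→Exit: bottleneck 2, flow now 7.
Augment Hall→C4→Lobby→StairC→C2→C3→Exit: bottleneck 1, flow now 8. (uses reverse residual edge)
No augmenting path remains; maximum flow = 8.
In the residual graph, reachable from Hall: {Hall, StairC, C4, Lobby, C2}.
Min-cut edges: Lobby→C3 (5), C2→C3 (3); capacity 5 + 3 = 8.
This cut is saturated, so no flow can exceed 8.

8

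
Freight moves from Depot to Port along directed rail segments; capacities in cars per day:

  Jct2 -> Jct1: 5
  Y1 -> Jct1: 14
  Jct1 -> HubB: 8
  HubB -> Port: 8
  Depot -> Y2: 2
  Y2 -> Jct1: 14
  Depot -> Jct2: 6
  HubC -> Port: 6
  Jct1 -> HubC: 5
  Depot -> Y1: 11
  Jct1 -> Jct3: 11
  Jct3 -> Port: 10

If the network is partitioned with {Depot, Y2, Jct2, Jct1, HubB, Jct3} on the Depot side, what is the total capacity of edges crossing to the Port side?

Edges leaving {Depot, Y2, Jct2, Jct1, HubB, Jct3}: Depot→Y1 (11), Jct1→HubC (5), HubB→Port (8), Jct3→Port (10).
Cut capacity = 11 + 5 + 8 + 10 = 34.

34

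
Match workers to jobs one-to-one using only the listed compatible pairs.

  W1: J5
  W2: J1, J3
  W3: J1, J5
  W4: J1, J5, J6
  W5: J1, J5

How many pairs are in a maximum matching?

Unit-capacity flow: source→left, listed edges, right→sink; max matching = max flow.
Augmenting path W1→J5 (+1); matched 1.
Augmenting path W2→J1 (+1); matched 2.
Augmenting path W4→J6 (+1); matched 3.
Augmenting path W3→J1→W2→J3 (+1); matched 4.
No augmenting path remains; maximum matching = 4.
König certificate: {W2, W4, J1, J5} is a vertex cover of size 4 (every listed pair touches it), so no matching can be larger.

4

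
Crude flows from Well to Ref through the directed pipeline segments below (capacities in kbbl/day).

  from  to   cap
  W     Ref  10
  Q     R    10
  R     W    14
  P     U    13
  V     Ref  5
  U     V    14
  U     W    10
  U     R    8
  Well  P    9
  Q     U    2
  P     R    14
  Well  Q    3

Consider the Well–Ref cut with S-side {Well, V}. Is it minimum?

Given cut capacity: 9 + 3 + 5 = 17.
Augment Well→P→R→W→Ref: bottleneck 9, flow now 9.
Augment Well→Q→R→W→Ref: bottleneck 1, flow now 10.
Augment Well→Q→U→V→Ref: bottleneck 2, flow now 12.
No augmenting path remains; maximum flow = 12.
In the residual graph, reachable from Well: {Well}.
Min-cut edges: Well→P (9), Well→Q (3); capacity 9 + 3 = 12.
Cut capacity 17 exceeds the max flow 12, so it is not minimum.

No — its capacity is 17, but the minimum cut has capacity 12.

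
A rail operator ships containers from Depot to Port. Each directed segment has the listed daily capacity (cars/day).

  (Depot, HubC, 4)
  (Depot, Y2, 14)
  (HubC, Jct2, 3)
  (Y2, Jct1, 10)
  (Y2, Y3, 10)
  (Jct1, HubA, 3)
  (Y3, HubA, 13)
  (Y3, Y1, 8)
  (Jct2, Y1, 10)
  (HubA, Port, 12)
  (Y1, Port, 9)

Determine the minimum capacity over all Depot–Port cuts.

16

Augment Depot→HubC→Jct2→Y1→Port: bottleneck 3, flow now 3.
Augment Depot→Y2→Jct1→HubA→Port: bottleneck 3, flow now 6.
Augment Depot→Y2→Y3→HubA→Port: bottleneck 9, flow now 15.
Augment Depot→Y2→Y3→Y1→Port: bottleneck 1, flow now 16.
No augmenting path remains; maximum flow = 16.
By max-flow min-cut, the minimum cut capacity equals the max flow.
In the residual graph, reachable from Depot: {Depot, HubC, Y2, Jct1}.
Min-cut edges: HubC→Jct2 (3), Y2→Y3 (10), Jct1→HubA (3); capacity 3 + 10 + 3 = 16.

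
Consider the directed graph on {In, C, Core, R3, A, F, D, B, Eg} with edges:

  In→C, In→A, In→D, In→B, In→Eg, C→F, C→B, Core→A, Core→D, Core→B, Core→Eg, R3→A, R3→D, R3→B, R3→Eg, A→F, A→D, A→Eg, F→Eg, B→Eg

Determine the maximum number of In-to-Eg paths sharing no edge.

Assign every edge capacity 1; by Menger, the answer equals the max flow.
Path In→Eg (+1); total 1.
Path In→A→Eg (+1); total 2.
Path In→B→Eg (+1); total 3.
Path In→C→F→Eg (+1); total 4.
No residual In→Eg path; max flow = 4.
Certifying cut of size 4: {In→A, In→B, In→C, In→Eg}.

4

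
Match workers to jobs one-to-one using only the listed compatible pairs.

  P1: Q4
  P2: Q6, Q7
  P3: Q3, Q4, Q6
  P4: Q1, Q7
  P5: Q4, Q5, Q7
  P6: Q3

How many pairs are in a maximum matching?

6

Unit-capacity flow: source→left, listed edges, right→sink; max matching = max flow.
Augmenting path P1→Q4 (+1); matched 1.
Augmenting path P2→Q6 (+1); matched 2.
Augmenting path P3→Q3 (+1); matched 3.
Augmenting path P4→Q1 (+1); matched 4.
Augmenting path P5→Q5 (+1); matched 5.
Augmenting path P6→Q3→P3→Q6→P2→Q7 (+1); matched 6.
No augmenting path remains; maximum matching = 6.
König certificate: {P1, P2, P3, P4, P5, P6} is a vertex cover of size 6 (every listed pair touches it), so no matching can be larger.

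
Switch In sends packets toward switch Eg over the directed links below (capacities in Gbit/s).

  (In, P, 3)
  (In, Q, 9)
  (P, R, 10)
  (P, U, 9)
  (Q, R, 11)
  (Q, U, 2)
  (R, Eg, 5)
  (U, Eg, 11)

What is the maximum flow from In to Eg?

Augment In→P→R→Eg: bottleneck 3, flow now 3.
Augment In→Q→R→Eg: bottleneck 2, flow now 5.
Augment In→Q→U→Eg: bottleneck 2, flow now 7.
Augment In→Q→R→P→U→Eg: bottleneck 3, flow now 10. (uses reverse residual edge)
No augmenting path remains; maximum flow = 10.
In the residual graph, reachable from In: {In, Q, R}.
Min-cut edges: In→P (3), Q→U (2), R→Eg (5); capacity 3 + 2 + 5 = 10.
This cut is saturated, so no flow can exceed 10.

10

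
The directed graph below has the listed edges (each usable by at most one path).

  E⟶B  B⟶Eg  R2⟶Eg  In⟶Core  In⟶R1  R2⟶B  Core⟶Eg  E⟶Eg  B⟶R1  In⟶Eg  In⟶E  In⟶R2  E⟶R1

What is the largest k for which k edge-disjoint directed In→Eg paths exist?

Assign every edge capacity 1; by Menger, the answer equals the max flow.
Path In→Eg (+1); total 1.
Path In→Core→Eg (+1); total 2.
Path In→E→Eg (+1); total 3.
Path In→R2→Eg (+1); total 4.
No residual In→Eg path; max flow = 4.
Certifying cut of size 4: {In→Core, In→E, In→Eg, In→R2}.

4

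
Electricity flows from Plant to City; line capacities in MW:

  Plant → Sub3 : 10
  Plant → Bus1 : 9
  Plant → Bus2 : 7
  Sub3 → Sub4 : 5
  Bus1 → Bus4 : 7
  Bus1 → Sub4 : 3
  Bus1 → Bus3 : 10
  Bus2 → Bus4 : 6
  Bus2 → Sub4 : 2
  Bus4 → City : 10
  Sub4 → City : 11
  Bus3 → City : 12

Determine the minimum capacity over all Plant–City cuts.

21

Augment Plant→Sub3→Sub4→City: bottleneck 5, flow now 5.
Augment Plant→Bus1→Bus4→City: bottleneck 7, flow now 12.
Augment Plant→Bus1→Sub4→City: bottleneck 2, flow now 14.
Augment Plant→Bus2→Bus4→City: bottleneck 3, flow now 17.
Augment Plant→Bus2→Sub4→City: bottleneck 2, flow now 19.
Augment Plant→Bus2→Bus4→Bus1→Sub4→City: bottleneck 1, flow now 20. (uses reverse residual edge)
Augment Plant→Bus2→Bus4→Bus1→Bus3→City: bottleneck 1, flow now 21. (uses reverse residual edge)
No augmenting path remains; maximum flow = 21.
By max-flow min-cut, the minimum cut capacity equals the max flow.
In the residual graph, reachable from Plant: {Plant, Sub3}.
Min-cut edges: Plant→Bus1 (9), Plant→Bus2 (7), Sub3→Sub4 (5); capacity 9 + 7 + 5 = 21.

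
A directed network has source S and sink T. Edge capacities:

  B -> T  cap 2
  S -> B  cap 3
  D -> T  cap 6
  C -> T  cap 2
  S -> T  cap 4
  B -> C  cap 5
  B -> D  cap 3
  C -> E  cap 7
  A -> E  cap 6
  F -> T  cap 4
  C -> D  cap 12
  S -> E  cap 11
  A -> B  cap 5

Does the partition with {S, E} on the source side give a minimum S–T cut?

Yes — it is a minimum cut (capacity 7).

Given cut capacity: 3 + 4 = 7.
Augment S→T: bottleneck 4, flow now 4.
Augment S→B→T: bottleneck 2, flow now 6.
Augment S→B→C→T: bottleneck 1, flow now 7.
No augmenting path remains; maximum flow = 7.
Cut capacity 7 equals the max flow, so it is a minimum cut.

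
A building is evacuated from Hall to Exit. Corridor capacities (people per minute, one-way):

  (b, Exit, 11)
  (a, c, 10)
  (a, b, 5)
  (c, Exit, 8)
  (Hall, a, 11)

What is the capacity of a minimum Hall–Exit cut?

Augment Hall→a→b→Exit: bottleneck 5, flow now 5.
Augment Hall→a→c→Exit: bottleneck 6, flow now 11.
No augmenting path remains; maximum flow = 11.
By max-flow min-cut, the minimum cut capacity equals the max flow.
In the residual graph, reachable from Hall: {Hall}.
Min-cut edges: Hall→a (11); capacity 11 = 11.

11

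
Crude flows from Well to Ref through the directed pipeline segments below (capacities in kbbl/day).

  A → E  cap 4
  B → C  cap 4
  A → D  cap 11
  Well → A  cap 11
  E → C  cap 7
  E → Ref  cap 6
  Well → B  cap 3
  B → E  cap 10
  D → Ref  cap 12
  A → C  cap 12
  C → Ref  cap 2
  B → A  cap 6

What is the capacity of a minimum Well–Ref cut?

14

Augment Well→A→C→Ref: bottleneck 2, flow now 2.
Augment Well→A→D→Ref: bottleneck 9, flow now 11.
Augment Well→B→E→Ref: bottleneck 3, flow now 14.
No augmenting path remains; maximum flow = 14.
By max-flow min-cut, the minimum cut capacity equals the max flow.
In the residual graph, reachable from Well: {Well}.
Min-cut edges: Well→A (11), Well→B (3); capacity 11 + 3 = 14.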